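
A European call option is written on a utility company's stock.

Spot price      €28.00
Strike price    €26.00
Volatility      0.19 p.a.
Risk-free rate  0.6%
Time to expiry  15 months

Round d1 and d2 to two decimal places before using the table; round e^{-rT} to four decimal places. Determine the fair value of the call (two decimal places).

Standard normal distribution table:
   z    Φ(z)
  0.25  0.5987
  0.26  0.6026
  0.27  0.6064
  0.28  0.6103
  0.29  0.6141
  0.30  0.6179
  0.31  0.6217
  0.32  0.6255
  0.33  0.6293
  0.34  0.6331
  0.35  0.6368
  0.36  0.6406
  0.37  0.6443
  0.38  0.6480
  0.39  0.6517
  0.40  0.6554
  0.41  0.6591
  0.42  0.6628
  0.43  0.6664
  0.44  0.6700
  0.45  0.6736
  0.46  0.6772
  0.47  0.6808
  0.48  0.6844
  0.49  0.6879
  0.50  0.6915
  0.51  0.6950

σ√T = 0.19 × 1.1180 = 0.2124
d₁ = [ln(28/26) + (0.006 + 0.19²/2)·1.25] / 0.2124 = [0.0741 + 0.0301] / 0.2124 = 0.4904 ≈ 0.49
d₂ = d₁ − σ√T = 0.4904 − 0.2124 = 0.2780 ≈ 0.28
e^(−rT) = e^(−0.006·1.25) = 0.9925
C = 28·N(0.49) − 26·0.9925·N(0.28) = 28·0.6879 − 26·0.9925·0.6103 = 19.2612 − 15.7488 = 3.5124

€3.51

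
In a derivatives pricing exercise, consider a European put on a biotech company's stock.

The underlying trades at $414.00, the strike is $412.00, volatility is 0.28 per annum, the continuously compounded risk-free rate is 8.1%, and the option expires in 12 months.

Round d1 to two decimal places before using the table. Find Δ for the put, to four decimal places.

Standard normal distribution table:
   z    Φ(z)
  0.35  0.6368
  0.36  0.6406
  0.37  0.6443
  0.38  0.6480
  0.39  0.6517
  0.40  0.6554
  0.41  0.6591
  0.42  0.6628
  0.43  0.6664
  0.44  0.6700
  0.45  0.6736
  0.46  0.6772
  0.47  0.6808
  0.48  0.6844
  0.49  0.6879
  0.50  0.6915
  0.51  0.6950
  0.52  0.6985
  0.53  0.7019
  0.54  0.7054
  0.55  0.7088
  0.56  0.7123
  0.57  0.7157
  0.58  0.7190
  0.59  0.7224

σ√T = 0.28·√1 = 0.2800
d₁ = [ln(414/412) + (0.081 + 0.28²/2)·1] / 0.2800 = [0.0048 + 0.1202] / 0.2800 = 0.4466 ⇒ 0.45
N(d₁) = N(0.45) = 0.6736
Δ_put = N(d₁) − 1 = 0.6736 − 1 = -0.3264

-0.3264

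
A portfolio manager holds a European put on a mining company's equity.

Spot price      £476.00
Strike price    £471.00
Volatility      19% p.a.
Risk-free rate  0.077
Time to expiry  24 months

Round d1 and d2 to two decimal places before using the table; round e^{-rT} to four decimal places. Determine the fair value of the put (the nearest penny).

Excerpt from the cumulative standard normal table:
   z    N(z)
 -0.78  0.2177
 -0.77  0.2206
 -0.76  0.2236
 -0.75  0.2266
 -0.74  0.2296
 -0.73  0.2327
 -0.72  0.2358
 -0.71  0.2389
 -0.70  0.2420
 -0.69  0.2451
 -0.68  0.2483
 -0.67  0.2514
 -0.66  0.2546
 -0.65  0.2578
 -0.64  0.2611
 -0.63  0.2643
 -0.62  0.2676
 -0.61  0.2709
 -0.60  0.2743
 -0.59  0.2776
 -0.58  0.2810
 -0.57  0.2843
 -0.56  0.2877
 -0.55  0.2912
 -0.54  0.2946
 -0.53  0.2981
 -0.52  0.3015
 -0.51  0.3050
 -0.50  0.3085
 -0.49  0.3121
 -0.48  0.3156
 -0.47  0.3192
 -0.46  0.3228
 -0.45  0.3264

T = 2;  σ√T = 0.2687
d₁ = [ln(476/471) + (0.077 + 0.19²/2)·2] / 0.2687 = [0.0106 + 0.1901] / 0.2687 = 0.7468 → 0.75
d₂ = d₁ − σ√T = 0.7468 − 0.2687 = 0.4781 → 0.48
exp(−rT) = exp(−0.077·2) = 0.8573
N(−d₂) = N(-0.48) = 0.3156;  N(−d₁) = N(-0.75) = 0.2266
P = 471·0.8573·0.3156 − 476·0.2266 = 127.4356 − 107.8616 = 19.5740

£19.57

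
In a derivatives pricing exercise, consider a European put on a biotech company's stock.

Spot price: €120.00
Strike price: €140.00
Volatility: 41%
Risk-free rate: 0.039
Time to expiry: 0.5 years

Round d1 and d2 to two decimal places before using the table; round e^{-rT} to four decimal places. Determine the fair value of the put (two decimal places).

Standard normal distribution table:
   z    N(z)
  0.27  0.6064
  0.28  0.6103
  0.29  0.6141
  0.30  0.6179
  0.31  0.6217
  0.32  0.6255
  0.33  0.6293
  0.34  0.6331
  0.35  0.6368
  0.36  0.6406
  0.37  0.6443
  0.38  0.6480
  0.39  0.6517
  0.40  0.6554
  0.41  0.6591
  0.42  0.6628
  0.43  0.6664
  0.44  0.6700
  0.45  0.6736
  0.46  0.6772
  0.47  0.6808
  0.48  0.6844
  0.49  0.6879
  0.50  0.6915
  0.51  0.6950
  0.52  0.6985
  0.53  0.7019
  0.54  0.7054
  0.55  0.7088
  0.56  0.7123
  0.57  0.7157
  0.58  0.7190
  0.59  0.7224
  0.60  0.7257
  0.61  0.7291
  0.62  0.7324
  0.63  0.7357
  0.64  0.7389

σ√T = 0.41·√0.5 = 0.2899
d₁ = [ln(120/140) + (0.039 + ½·0.41²)·0.5] / (σ√T) = (-0.1542 + 0.0615) / 0.2899 = -0.3195 ≈ -0.32
d₂ = -0.3195 − 0.2899 = -0.6094 ≈ -0.61
exp(−rT) = exp(−0.039·0.5) = 0.9807
N(−d₂) = N(0.61) = 0.7291;  N(−d₁) = N(0.32) = 0.6255
P = 140·0.9807·0.7291 − 120·0.6255 = 100.1040 − 75.0600 = 25.0440

€25.04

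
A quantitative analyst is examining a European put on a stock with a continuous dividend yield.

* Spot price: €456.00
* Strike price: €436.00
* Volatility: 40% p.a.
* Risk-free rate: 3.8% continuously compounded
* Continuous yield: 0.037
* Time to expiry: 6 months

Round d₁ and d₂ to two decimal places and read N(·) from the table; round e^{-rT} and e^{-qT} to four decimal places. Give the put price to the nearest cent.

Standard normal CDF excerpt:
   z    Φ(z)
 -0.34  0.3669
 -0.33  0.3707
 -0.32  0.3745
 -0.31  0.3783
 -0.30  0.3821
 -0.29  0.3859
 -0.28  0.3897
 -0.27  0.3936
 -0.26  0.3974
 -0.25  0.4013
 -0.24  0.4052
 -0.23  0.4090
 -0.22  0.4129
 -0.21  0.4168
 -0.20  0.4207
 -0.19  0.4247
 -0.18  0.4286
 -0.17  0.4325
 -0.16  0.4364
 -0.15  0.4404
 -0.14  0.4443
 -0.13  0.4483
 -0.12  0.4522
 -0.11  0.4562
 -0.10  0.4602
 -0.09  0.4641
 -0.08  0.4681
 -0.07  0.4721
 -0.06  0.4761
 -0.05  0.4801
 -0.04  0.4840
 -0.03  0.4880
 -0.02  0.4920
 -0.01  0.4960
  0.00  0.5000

T = 0.5;  σ√T = 0.2828
d₁ = [ln(456/436) + (0.038 − 0.037 + 0.4²/2)·0.5] / 0.2828 = [0.0449 + 0.0405] / 0.2828 = 0.3018 which rounds to 0.30
d₂ = d₁ − σ√T = 0.3018 − 0.2828 = 0.0189 which rounds to 0.02
e^(−qT) = e^(−0.037·0.5) = 0.9817;  e^(−rT) = e^(−0.038·0.5) = 0.9812
P = 436·0.9812·N(-0.02) − 456·0.9817·N(-0.30) = 436·0.9812·0.4920 − 456·0.9817·0.3821 = 210.4792 − 171.0491 = 39.4301

€39.43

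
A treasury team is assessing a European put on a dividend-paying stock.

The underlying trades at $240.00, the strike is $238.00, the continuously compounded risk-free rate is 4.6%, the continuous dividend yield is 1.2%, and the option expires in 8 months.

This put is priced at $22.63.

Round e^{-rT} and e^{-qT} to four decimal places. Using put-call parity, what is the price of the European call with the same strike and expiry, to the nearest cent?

$29.90

e^(−qT) = e^(−0.012·0.6667) = 0.9920;  e^(−rT) = e^(−0.046·0.6667) = 0.9698
Put-call parity: C − P = S·e^(−qT) − K·e^(−rT) = 240·0.9920 − 238·0.9698 = 238.0800 − 230.8124 = 7.2676
C = P + (C − P) = 22.63 + (7.2676) = 29.8976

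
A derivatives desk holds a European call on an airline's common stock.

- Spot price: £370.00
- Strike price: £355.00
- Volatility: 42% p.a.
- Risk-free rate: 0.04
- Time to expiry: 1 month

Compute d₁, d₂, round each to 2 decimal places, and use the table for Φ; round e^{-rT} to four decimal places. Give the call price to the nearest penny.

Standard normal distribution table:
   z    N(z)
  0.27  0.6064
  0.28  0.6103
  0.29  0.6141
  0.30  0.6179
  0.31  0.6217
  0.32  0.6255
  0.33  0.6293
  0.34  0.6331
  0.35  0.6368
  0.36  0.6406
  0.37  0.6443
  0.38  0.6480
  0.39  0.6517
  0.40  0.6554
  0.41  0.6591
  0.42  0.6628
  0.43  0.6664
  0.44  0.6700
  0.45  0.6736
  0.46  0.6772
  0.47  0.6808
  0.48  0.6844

£26.59

T = 0.08333;  σ√T = 0.1212
ln(S/K) + (r + σ²/2)T = ln(370/355) + (0.04 + 0.42²/2)·0.08333 = 0.0414 + 0.0107 = 0.0521
d₁ = 0.0521 / 0.1212 = 0.4295 which rounds to 0.43
d₂ = d₁ − σ√T = 0.4295 − 0.1212 = 0.3082 which rounds to 0.31
e^(−rT) = e^(−0.04·0.08333) = 0.9967
N(d₁) = N(0.43) = 0.6664;  N(d₂) = N(0.31) = 0.6217
C = 370·0.6664 − 355·0.9967·0.6217 = 246.5680 − 219.9752 = 26.5928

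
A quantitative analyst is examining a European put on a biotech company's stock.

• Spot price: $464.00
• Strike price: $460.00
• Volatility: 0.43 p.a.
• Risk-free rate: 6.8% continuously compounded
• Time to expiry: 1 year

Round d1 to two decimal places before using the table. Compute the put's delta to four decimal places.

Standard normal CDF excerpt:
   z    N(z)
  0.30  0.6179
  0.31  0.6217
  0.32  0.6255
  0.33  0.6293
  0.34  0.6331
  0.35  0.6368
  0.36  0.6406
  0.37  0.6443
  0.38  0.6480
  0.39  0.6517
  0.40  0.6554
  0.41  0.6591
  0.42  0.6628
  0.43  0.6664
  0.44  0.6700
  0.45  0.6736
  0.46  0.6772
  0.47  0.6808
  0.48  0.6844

-0.3483

T = 1;  σ√T = 0.4300
d₁ = [ln(464/460) + (0.068 + 0.43²/2)·1] / 0.4300 = [0.0087 + 0.1604] / 0.4300 = 0.3933 → 0.39
N(d₁) = N(0.39) = 0.6517
Δ_put = N(d₁) − 1 = 0.6517 − 1 = -0.3483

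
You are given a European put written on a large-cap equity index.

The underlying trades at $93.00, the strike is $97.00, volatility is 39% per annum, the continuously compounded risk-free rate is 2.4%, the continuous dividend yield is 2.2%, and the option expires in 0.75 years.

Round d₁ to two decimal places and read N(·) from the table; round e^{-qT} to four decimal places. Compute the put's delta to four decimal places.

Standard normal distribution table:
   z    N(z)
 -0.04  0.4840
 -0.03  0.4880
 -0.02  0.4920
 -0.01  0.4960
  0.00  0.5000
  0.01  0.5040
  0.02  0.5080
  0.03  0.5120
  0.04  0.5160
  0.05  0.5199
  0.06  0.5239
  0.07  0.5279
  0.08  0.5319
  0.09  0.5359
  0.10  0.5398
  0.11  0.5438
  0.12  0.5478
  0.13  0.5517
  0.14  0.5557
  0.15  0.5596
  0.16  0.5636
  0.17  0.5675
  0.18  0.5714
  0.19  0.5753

σ√T = 0.39 × 0.8660 = 0.3377
d₁ = [ln(93/97) + (0.024 − 0.022 + 0.39²/2)·0.75] / 0.3377 = [-0.0421 + 0.0585] / 0.3377 = 0.0486 ≈ 0.05
N(d₁) = N(0.05) = 0.5199
Δ_put = exp(−qT)·(N(d₁) − 1) = 0.9836·(0.5199 − 1) = -0.4722

-0.4722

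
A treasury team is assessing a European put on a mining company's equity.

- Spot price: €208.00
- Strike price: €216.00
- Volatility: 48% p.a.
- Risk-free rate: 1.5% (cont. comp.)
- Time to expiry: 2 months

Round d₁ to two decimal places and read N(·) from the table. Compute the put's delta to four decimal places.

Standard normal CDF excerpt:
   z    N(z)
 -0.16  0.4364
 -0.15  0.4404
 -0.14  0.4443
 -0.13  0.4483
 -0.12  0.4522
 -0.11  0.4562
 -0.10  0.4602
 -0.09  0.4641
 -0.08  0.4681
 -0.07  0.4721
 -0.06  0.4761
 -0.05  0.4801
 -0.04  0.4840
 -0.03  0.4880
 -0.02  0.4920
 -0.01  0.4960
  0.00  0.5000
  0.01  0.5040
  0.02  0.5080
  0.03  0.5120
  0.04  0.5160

σ√T = 0.48 × 0.4082 = 0.1960
ln(S/K) + (r + σ²/2)T = ln(208/216) + (0.015 + 0.48²/2)·0.1667 = -0.0377 + 0.0217 = -0.0160
d₁ = -0.0160 / 0.1960 = -0.0819 → -0.08
N(d₁) = N(-0.08) = 0.4681
Δ_put = N(d₁) − 1 = 0.4681 − 1 = -0.5319

-0.5319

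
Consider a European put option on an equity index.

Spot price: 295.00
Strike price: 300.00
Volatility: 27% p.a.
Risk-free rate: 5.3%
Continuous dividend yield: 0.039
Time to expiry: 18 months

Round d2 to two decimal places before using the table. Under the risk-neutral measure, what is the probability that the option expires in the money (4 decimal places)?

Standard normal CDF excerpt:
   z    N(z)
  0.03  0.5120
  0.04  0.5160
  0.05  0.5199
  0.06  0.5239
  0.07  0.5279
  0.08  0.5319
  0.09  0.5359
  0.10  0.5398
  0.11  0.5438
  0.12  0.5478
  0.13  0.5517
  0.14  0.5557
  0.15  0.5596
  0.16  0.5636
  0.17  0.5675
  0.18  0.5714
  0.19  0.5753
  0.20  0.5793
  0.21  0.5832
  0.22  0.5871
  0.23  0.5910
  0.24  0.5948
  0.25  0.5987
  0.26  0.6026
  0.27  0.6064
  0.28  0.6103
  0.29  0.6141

0.5596

T = 1.5;  σ√T = 0.3307
d₁ = [ln(295/300) + (0.053 − 0.039 + 0.27²/2)·1.5] / 0.3307 = [-0.0168 + 0.0757] / 0.3307 = 0.1780 ⇒ 0.18
d₂ = d₁ − σ√T = 0.1780 − 0.3307 = -0.1527 ⇒ -0.15
Risk-neutral Pr[S_T < K] = N(−d₂) = N(0.15) = 0.5596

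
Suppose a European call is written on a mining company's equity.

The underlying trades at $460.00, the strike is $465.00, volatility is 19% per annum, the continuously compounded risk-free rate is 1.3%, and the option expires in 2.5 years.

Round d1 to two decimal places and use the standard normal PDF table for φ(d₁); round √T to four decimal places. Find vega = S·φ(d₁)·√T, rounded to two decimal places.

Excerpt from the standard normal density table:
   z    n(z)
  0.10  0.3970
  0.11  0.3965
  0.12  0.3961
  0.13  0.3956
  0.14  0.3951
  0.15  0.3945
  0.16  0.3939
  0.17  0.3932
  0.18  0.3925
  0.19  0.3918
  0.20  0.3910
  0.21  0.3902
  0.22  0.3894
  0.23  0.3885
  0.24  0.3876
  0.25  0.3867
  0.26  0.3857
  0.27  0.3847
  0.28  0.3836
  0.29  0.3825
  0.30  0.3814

283.21

σ√T = 0.19·√2.5 = 0.3004
d₁ = [ln(460/465) + (0.013 + 0.19²/2)·2.5] / 0.3004 = [-0.0108 + 0.0776] / 0.3004 = 0.2224 which rounds to 0.22
√T = √2.5 = 1.5811
φ(d₁) = φ(0.22) = 0.3894
vega = S·φ(d₁)·√T = 460·0.3894·1.5811 = 283.2130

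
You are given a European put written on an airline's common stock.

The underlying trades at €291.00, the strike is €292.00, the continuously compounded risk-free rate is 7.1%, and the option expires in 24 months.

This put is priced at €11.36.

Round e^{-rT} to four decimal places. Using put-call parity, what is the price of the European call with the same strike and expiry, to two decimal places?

€49.02

exp(−rT) = exp(−0.071·2) = 0.8676
Put-call parity: C − P = S − K·e^(−rT) = 291 − 292·0.8676 = 291 − 253.3392 = 37.6608
C = P + (C − P) = 11.36 + (37.6608) = 49.0208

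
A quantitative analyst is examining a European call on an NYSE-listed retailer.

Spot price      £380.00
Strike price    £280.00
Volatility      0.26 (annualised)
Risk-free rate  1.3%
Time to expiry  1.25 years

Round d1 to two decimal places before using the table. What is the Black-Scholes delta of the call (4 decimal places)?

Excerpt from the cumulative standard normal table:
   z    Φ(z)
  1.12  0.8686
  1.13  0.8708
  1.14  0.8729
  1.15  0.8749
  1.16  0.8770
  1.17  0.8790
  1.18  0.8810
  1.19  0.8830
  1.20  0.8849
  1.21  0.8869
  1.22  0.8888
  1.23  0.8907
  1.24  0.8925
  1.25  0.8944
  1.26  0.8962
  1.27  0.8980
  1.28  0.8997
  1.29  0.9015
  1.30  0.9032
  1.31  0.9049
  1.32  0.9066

0.8944

σ√T = 0.26 × 1.1180 = 0.2907
ln(S/K) + (r + σ²/2)T = ln(380/280) + (0.013 + 0.26²/2)·1.25 = 0.3054 + 0.0585 = 0.3639
d₁ = 0.3639 / 0.2907 = 1.2518 ≈ 1.25
N(d₁) = N(1.25) = 0.8944
Δ_call = N(d₁) = 0.8944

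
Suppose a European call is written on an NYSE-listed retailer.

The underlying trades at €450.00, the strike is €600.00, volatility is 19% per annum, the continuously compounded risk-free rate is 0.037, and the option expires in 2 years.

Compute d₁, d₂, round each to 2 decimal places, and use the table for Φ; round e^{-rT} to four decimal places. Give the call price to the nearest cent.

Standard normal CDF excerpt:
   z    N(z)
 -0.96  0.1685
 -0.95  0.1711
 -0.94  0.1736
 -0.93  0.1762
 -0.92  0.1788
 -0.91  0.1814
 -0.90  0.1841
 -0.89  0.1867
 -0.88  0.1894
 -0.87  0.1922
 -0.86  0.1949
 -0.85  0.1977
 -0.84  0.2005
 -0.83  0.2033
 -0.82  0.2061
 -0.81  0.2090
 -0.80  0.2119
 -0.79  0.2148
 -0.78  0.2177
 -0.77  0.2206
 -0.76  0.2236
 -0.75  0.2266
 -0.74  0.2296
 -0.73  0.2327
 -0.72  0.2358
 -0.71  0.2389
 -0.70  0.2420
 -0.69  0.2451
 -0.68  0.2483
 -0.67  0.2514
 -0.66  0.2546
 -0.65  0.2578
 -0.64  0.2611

σ√T = 0.19 × 1.4142 = 0.2687
d₁ = [ln(450/600) + (0.037 + ½·0.19²)·2] / (σ√T) = (-0.2877 + 0.1101) / 0.2687 = -0.6609 → -0.66
d₂ = -0.6609 − 0.2687 = -0.9296 → -0.93
e^(−rT) = e^(−0.037·2) = 0.9287
N(d₁) = N(-0.66) = 0.2546;  N(d₂) = N(-0.93) = 0.1762
C = 450·0.2546 − 600·0.9287·0.1762 = 114.5700 − 98.1822 = 16.3878

€16.39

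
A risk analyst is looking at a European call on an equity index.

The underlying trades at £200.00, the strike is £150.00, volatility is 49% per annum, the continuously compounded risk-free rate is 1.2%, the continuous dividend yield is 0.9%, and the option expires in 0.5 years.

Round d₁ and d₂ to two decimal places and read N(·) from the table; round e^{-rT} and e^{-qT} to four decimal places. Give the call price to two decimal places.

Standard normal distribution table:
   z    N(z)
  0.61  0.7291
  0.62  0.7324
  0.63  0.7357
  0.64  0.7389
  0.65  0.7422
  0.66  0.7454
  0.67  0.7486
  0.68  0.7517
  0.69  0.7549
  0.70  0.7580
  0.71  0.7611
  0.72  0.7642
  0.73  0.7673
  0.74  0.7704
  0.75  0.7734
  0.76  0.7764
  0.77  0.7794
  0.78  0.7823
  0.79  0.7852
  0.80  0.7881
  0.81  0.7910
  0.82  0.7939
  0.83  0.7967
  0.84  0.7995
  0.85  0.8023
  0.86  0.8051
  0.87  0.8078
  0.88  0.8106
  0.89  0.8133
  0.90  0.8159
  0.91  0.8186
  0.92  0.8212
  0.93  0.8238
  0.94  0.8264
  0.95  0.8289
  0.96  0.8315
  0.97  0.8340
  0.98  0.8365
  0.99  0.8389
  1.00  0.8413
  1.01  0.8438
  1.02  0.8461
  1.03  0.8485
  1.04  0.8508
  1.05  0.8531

σ√T = 0.49 × 0.7071 = 0.3465
d₁ = [ln(200/150) + (0.012 − 0.009 + 0.49²/2)·0.5] / 0.3465 = [0.2877 + 0.0615] / 0.3465 = 1.0079 → 1.01
d₂ = d₁ − σ√T = 1.0079 − 0.3465 = 0.6614 → 0.66
exp(−qT) = exp(−0.009·0.5) = 0.9955;  exp(−rT) = exp(−0.012·0.5) = 0.9940
N(d₁) = N(1.01) = 0.8438;  N(d₂) = N(0.66) = 0.7454
C = 200·0.9955·0.8438 − 150·0.9940·0.7454 = 168.0006 − 111.1391 = 56.8614

£56.86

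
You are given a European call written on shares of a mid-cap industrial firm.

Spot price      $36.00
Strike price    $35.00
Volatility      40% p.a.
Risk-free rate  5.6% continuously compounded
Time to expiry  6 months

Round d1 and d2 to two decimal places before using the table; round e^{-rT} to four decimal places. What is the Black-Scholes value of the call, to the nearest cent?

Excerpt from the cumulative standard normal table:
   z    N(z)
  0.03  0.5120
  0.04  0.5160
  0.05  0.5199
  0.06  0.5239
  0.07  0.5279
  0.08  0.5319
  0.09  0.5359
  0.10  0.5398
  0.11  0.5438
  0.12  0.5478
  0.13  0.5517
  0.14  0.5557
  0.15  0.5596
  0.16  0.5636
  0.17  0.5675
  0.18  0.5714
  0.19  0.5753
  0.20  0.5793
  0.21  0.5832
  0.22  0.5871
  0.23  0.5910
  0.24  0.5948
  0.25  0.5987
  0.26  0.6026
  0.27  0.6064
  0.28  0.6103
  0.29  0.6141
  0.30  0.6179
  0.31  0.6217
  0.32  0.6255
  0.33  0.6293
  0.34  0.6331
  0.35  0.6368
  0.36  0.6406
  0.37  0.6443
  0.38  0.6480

$4.96

σ√T = 0.4·√0.5 = 0.2828
d₁ = [ln(36/35) + (0.056 + 0.4²/2)·0.5] / 0.2828 = [0.0282 + 0.0680] / 0.2828 = 0.3400 ⇒ 0.34
d₂ = d₁ − σ√T = 0.3400 − 0.2828 = 0.0572 ⇒ 0.06
e^(−rT) = e^(−0.056·0.5) = 0.9724
C = 36·N(0.34) − 35·0.9724·N(0.06) = 36·0.6331 − 35·0.9724·0.5239 = 22.7916 − 17.8304 = 4.9612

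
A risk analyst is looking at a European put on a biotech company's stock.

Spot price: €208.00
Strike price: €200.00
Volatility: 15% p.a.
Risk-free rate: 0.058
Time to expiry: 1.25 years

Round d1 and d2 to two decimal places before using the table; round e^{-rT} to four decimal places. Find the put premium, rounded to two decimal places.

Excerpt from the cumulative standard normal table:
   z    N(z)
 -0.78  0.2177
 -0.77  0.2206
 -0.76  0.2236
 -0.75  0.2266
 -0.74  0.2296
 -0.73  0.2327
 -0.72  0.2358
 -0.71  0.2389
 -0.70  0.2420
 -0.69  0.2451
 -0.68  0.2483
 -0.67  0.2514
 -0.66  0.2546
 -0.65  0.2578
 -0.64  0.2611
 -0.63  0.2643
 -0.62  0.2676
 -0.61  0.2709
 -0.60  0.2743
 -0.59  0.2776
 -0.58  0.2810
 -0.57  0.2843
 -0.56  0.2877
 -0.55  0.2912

σ√T = 0.15 × 1.1180 = 0.1677
d₁ = [ln(208/200) + (0.058 + 0.15²/2)·1.25] / 0.1677 = [0.0392 + 0.0866] / 0.1677 = 0.7500 which rounds to 0.75
d₂ = d₁ − σ√T = 0.7500 − 0.1677 = 0.5823 which rounds to 0.58
e^(−rT) = e^(−0.058·1.25) = 0.9301
N(−d₂) = N(-0.58) = 0.2810;  N(−d₁) = N(-0.75) = 0.2266
P = 200·0.9301·0.2810 − 208·0.2266 = 52.2716 − 47.1328 = 5.1388

€5.14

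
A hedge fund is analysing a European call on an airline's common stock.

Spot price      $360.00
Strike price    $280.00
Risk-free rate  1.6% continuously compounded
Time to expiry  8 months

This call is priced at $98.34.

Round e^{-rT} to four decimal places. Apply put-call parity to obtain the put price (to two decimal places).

$15.37

exp(−rT) = exp(−0.016·0.6667) = 0.9894
Put-call parity: C − P = S − K·e^(−rT) = 360 − 280·0.9894 = 360 − 277.0320 = 82.9680
P = C − (C − P) = 98.34 − (82.9680) = 15.3720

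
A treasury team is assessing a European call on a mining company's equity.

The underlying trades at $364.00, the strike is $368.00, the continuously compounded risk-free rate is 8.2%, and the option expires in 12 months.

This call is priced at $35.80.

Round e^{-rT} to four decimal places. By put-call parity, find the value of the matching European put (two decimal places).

$10.84

exp(−rT) = exp(−0.082·1) = 0.9213
Put-call parity: C − P = S − K·e^(−rT) = 364 − 368·0.9213 = 364 − 339.0384 = 24.9616
P = C − (C − P) = 35.80 − (24.9616) = 10.8384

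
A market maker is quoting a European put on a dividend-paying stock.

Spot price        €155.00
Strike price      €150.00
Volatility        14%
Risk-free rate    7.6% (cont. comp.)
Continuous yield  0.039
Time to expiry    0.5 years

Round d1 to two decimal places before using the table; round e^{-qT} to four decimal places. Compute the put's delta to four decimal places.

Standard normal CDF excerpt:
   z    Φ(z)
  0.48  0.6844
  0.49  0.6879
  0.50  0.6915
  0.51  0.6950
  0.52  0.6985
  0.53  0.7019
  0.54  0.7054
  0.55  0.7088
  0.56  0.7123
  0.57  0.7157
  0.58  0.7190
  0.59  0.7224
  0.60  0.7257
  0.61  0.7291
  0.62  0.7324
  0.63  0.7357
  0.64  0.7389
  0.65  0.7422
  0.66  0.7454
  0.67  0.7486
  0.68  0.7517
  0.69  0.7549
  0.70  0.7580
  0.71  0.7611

T = 0.5;  σ√T = 0.0990
d₁ = [ln(155/150) + (0.076 − 0.039 + 0.14²/2)·0.5] / 0.0990 = [0.0328 + 0.0234] / 0.0990 = 0.5676 → 0.57
N(d₁) = N(0.57) = 0.7157
Δ_put = e^(−qT)·(N(d₁) − 1) = 0.9807·(0.7157 − 1) = -0.2788

-0.2788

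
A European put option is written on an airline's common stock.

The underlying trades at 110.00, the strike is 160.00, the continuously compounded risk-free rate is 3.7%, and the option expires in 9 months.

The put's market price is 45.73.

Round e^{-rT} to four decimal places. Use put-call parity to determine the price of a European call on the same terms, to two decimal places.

exp(−rT) = exp(−0.037·0.75) = 0.9726
Put-call parity: C − P = S − K·e^(−rT) = 110 − 160·0.9726 = 110 − 155.6160 = -45.6160
C = P + (C − P) = 45.73 + (-45.6160) = 0.1140

0.11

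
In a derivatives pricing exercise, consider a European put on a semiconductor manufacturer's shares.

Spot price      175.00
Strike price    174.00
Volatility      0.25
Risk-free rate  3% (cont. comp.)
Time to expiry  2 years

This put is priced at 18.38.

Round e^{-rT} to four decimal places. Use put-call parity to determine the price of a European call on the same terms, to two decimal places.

29.51

exp(−rT) = exp(−0.03·2) = 0.9418
Put-call parity: C − P = S − K·e^(−rT) = 175 − 174·0.9418 = 175 − 163.8732 = 11.1268
C = P + (C − P) = 18.38 + (11.1268) = 29.5068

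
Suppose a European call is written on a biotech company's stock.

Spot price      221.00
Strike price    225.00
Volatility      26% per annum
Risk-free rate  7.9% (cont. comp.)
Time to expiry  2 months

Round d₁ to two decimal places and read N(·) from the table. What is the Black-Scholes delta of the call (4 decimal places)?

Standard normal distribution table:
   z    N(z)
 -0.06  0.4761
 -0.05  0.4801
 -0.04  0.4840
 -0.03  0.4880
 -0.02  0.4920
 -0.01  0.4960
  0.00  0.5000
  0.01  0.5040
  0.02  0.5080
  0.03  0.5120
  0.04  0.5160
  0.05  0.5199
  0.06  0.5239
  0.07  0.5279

0.5040

σ√T = 0.26·√0.1667 = 0.1061
d₁ = [ln(221/225) + (0.079 + 0.26²/2)·0.1667] / 0.1061 = [-0.0179 + 0.0188] / 0.1061 = 0.0081 → 0.01
N(d₁) = N(0.01) = 0.5040
Δ_call = N(d₁) = 0.5040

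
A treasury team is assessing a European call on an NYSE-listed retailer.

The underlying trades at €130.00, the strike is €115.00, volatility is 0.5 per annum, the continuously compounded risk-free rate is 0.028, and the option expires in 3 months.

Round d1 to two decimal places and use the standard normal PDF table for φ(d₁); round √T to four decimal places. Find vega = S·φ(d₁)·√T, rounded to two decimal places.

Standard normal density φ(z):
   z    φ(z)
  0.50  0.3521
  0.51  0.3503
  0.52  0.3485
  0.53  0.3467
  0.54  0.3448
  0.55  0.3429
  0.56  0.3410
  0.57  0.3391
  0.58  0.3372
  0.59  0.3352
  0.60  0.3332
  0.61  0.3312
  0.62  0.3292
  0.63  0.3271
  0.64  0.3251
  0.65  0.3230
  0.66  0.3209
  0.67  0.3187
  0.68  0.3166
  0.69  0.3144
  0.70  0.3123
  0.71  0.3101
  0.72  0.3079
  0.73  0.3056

T = 0.25;  σ√T = 0.2500
d₁ = [ln(130/115) + (0.028 + 0.5²/2)·0.25] / 0.2500 = [0.1226 + 0.0382] / 0.2500 = 0.6434 → 0.64
√T = √0.25 = 0.5000
φ(d₁) = φ(0.64) = 0.3251
vega = S·φ(d₁)·√T = 130·0.3251·0.5000 = 21.1315

21.13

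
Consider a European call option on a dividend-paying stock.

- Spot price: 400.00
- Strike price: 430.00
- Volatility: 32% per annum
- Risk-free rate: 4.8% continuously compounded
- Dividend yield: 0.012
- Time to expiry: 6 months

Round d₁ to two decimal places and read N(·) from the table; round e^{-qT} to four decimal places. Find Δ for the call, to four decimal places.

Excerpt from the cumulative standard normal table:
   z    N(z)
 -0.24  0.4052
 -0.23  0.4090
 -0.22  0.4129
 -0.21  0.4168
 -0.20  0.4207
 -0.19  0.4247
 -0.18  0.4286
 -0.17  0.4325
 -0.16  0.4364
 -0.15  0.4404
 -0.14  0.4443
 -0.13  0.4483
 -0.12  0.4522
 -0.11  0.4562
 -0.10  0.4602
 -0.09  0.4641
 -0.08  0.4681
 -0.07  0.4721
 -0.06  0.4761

0.4456

σ√T = 0.32·√0.5 = 0.2263
d₁ = [ln(400/430) + (0.048 − 0.012 + ½·0.32²)·0.5] / (σ√T) = (-0.0723 + 0.0436) / 0.2263 = -0.1269 → -0.13
N(d₁) = N(-0.13) = 0.4483
Δ_call = exp(−qT)·N(d₁) = 0.9940·0.4483 = 0.4456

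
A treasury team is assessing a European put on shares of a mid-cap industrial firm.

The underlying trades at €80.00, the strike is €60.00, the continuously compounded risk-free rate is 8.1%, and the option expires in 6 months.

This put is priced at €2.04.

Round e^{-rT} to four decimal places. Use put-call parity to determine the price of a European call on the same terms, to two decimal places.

€24.42

exp(−rT) = exp(−0.081·0.5) = 0.9603
Put-call parity: C − P = S − K·e^(−rT) = 80 − 60·0.9603 = 80 − 57.6180 = 22.3820
C = P + (C − P) = 2.04 + (22.3820) = 24.4220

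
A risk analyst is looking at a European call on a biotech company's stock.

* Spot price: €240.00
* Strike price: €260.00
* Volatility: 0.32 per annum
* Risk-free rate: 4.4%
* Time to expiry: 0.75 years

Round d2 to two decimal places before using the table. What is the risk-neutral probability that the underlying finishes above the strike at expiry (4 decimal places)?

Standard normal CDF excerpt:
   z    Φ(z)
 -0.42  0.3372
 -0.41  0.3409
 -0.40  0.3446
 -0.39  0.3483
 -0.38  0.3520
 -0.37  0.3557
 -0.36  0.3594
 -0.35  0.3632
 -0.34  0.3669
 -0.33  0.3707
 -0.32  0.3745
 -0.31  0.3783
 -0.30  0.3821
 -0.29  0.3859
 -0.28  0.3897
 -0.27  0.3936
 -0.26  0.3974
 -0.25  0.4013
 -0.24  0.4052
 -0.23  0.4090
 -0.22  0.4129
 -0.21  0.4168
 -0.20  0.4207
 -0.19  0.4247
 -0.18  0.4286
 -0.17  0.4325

T = 0.75;  σ√T = 0.2771
ln(S/K) + (r + σ²/2)T = ln(240/260) + (0.044 + 0.32²/2)·0.75 = -0.0800 + 0.0714 = -0.0086
d₁ = -0.0086 / 0.2771 = -0.0312 which rounds to -0.03
d₂ = d₁ − σ√T = -0.0312 − 0.2771 = -0.3083 which rounds to -0.31
Pr(exercise) under Q = N(d₂) = 0.3783

0.3783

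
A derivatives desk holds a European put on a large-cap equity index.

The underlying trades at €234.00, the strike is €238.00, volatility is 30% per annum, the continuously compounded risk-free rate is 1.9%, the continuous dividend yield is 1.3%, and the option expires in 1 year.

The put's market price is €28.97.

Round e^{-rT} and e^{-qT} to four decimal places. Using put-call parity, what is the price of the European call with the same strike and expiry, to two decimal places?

€26.43

exp(−qT) = exp(−0.013·1) = 0.9871;  exp(−rT) = exp(−0.019·1) = 0.9812
Put-call parity: C − P = S·e^(−qT) − K·e^(−rT) = 234·0.9871 − 238·0.9812 = 230.9814 − 233.5256 = -2.5442
C = P + (C − P) = 28.97 + (-2.5442) = 26.4258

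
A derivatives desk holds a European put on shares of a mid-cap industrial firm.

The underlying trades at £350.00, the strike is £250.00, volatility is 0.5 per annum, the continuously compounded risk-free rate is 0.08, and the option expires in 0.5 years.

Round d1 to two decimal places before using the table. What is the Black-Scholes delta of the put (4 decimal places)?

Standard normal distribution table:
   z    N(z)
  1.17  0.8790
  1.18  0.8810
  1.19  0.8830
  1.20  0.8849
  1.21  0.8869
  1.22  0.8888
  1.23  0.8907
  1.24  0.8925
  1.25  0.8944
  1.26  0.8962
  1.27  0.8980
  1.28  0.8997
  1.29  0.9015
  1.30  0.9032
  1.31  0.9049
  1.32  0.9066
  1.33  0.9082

σ√T = 0.5 × 0.7071 = 0.3536
d₁ = [ln(350/250) + (0.08 + 0.5²/2)·0.5] / 0.3536 = [0.3365 + 0.1025] / 0.3536 = 1.2416 → 1.24
N(d₁) = N(1.24) = 0.8925
Δ_put = N(d₁) − 1 = 0.8925 − 1 = -0.1075

-0.1075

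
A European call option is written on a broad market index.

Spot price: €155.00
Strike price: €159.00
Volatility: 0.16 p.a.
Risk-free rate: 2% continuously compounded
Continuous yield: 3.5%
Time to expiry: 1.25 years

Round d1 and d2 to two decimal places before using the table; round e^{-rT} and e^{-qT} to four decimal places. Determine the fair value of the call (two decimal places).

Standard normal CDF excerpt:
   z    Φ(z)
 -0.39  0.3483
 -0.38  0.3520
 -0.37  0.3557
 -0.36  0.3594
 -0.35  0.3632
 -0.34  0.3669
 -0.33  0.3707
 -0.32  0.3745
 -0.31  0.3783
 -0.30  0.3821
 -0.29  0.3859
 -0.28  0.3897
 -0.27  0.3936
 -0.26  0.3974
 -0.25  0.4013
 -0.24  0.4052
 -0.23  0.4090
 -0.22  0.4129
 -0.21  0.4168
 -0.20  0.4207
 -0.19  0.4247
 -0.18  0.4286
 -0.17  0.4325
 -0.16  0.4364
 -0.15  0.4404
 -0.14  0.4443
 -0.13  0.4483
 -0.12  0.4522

T = 1.25;  σ√T = 0.1789
d₁ = [ln(155/159) + (0.02 − 0.035 + 0.16²/2)·1.25] / 0.1789 = [-0.0255 − 0.0028] / 0.1789 = -0.1578 which rounds to -0.16
d₂ = d₁ − σ√T = -0.1578 − 0.1789 = -0.3367 which rounds to -0.34
e^(−qT) = e^(−0.035·1.25) = 0.9572;  e^(−rT) = e^(−0.02·1.25) = 0.9753
N(d₁) = N(-0.16) = 0.4364;  N(d₂) = N(-0.34) = 0.3669
C = 155·0.9572·0.4364 − 159·0.9753·0.3669 = 64.7469 − 56.8962 = 7.8507

€7.85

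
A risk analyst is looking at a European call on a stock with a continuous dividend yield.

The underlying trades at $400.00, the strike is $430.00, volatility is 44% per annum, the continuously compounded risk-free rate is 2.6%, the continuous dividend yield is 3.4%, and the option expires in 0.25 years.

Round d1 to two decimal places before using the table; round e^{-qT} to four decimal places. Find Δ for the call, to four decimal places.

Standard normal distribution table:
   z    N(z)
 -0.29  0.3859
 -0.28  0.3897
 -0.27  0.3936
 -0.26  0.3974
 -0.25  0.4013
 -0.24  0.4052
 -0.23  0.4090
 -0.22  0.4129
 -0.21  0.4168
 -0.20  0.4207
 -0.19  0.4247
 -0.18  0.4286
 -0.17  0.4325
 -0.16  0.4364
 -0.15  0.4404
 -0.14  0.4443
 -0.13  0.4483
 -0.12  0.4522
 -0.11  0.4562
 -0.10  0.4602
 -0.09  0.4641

0.4055

σ√T = 0.44 × 0.5000 = 0.2200
d₁ = [ln(400/430) + (0.026 − 0.034 + 0.44²/2)·0.25] / 0.2200 = [-0.0723 + 0.0222] / 0.2200 = -0.2278 which rounds to -0.23
N(d₁) = N(-0.23) = 0.4090
Δ_call = exp(−qT)·N(d₁) = 0.9915·0.4090 = 0.4055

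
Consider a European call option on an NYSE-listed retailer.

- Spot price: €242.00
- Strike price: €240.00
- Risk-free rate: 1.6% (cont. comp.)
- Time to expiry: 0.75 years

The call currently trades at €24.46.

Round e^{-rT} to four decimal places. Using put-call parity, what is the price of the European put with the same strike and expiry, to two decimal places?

€19.60

exp(−rT) = exp(−0.016·0.75) = 0.9881
Put-call parity: C − P = S − K·e^(−rT) = 242 − 240·0.9881 = 242 − 237.1440 = 4.8560
P = C − (C − P) = 24.46 − (4.8560) = 19.6040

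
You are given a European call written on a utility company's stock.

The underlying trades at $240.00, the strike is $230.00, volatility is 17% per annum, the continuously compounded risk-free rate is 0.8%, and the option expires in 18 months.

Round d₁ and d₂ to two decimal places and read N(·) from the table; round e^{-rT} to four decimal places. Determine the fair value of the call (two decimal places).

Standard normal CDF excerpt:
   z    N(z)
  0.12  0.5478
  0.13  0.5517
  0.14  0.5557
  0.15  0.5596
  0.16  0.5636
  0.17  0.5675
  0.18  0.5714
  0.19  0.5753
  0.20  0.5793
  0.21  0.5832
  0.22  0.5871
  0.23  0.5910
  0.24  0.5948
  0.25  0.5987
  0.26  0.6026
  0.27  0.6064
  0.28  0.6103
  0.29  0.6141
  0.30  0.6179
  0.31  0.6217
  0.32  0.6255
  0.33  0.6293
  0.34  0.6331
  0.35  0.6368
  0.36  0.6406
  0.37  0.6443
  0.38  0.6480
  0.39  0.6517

T = 1.5;  σ√T = 0.2082
d₁ = [ln(240/230) + (0.008 + 0.17²/2)·1.5] / 0.2082 = [0.0426 + 0.0337] / 0.2082 = 0.3661 ⇒ 0.37
d₂ = d₁ − σ√T = 0.3661 − 0.2082 = 0.1579 ⇒ 0.16
exp(−rT) = exp(−0.008·1.5) = 0.9881
N(d₁) = N(0.37) = 0.6443;  N(d₂) = N(0.16) = 0.5636
C = 240·0.6443 − 230·0.9881·0.5636 = 154.6320 − 128.0854 = 26.5466

$26.55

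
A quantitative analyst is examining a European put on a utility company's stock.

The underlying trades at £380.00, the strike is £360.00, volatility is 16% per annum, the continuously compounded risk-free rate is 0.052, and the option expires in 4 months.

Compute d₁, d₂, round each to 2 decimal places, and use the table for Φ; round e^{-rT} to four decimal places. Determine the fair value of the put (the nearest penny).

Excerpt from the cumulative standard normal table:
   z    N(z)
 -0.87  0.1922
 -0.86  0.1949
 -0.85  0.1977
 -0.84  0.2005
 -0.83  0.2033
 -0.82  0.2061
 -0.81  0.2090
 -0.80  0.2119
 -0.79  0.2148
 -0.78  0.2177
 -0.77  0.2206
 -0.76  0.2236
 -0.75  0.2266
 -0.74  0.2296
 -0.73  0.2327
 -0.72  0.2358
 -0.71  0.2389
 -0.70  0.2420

T = 0.3333;  σ√T = 0.0924
ln(S/K) + (r + σ²/2)T = ln(380/360) + (0.052 + 0.16²/2)·0.3333 = 0.0541 + 0.0216 = 0.0757
d₁ = 0.0757 / 0.0924 = 0.8191 ⇒ 0.82
d₂ = d₁ − σ√T = 0.8191 − 0.0924 = 0.7267 ⇒ 0.73
exp(−rT) = exp(−0.052·0.3333) = 0.9828
N(−d₂) = N(-0.73) = 0.2327;  N(−d₁) = N(-0.82) = 0.2061
P = 360·0.9828·0.2327 − 380·0.2061 = 82.3311 − 78.3180 = 4.0131

£4.01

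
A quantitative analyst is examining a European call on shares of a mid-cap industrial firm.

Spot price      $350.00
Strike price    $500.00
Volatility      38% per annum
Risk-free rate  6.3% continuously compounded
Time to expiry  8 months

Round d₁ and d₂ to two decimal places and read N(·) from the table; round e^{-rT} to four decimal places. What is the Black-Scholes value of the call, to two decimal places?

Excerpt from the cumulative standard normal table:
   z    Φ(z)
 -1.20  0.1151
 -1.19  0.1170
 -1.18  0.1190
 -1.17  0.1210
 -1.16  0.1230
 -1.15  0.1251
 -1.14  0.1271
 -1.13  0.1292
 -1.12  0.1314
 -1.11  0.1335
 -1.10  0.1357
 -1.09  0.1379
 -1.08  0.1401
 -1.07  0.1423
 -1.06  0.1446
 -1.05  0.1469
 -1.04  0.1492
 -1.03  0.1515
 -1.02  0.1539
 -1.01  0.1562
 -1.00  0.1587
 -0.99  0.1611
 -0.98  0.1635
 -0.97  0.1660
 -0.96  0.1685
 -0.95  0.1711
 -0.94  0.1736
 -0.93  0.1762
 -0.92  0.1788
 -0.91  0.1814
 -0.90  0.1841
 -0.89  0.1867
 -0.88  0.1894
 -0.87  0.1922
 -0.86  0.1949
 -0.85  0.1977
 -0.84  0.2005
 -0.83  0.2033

T = 0.6667;  σ√T = 0.3103
d₁ = [ln(350/500) + (0.063 + 0.38²/2)·0.6667] / 0.3103 = [-0.3567 + 0.0901] / 0.3103 = -0.8591 → -0.86
d₂ = d₁ − σ√T = -0.8591 − 0.3103 = -1.1693 → -1.17
e^(−rT) = e^(−0.063·0.6667) = 0.9589
C = 350·N(-0.86) − 500·0.9589·N(-1.17) = 350·0.1949 − 500·0.9589·0.1210 = 68.2150 − 58.0134 = 10.2016

$10.20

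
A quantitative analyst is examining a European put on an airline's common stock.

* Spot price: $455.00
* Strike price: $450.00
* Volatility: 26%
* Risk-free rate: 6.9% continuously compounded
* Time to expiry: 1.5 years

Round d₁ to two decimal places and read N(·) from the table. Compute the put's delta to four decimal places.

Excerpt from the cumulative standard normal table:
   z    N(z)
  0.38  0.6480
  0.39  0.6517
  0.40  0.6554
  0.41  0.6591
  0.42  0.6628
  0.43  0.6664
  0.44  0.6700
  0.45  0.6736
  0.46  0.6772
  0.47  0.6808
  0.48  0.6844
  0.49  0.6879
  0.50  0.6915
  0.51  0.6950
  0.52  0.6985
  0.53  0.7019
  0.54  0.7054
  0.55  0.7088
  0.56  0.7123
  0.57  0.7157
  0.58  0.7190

-0.3015

T = 1.5;  σ√T = 0.3184
d₁ = [ln(455/450) + (0.069 + ½·0.26²)·1.5] / (σ√T) = (0.0110 + 0.1542) / 0.3184 = 0.5189 → 0.52
N(d₁) = N(0.52) = 0.6985
Δ_put = N(d₁) − 1 = 0.6985 − 1 = -0.3015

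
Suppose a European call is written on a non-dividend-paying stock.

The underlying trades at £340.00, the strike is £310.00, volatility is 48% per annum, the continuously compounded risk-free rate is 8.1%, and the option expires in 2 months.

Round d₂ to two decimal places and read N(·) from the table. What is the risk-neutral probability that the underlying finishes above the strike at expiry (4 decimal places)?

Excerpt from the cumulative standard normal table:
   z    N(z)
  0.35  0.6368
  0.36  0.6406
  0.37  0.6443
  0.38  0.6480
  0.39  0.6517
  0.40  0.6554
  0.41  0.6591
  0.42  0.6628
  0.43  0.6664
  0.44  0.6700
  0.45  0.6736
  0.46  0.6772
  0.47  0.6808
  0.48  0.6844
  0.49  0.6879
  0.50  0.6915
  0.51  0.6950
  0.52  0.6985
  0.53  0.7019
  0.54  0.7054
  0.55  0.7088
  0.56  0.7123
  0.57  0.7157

T = 0.1667;  σ√T = 0.1960
d₁ = [ln(340/310) + (0.081 + ½·0.48²)·0.1667] / (σ√T) = (0.0924 + 0.0327) / 0.1960 = 0.6383 ⇒ 0.64
d₂ = 0.6383 − 0.1960 = 0.4423 ⇒ 0.44
Pr(exercise) under Q = N(d₂) = 0.6700

0.6700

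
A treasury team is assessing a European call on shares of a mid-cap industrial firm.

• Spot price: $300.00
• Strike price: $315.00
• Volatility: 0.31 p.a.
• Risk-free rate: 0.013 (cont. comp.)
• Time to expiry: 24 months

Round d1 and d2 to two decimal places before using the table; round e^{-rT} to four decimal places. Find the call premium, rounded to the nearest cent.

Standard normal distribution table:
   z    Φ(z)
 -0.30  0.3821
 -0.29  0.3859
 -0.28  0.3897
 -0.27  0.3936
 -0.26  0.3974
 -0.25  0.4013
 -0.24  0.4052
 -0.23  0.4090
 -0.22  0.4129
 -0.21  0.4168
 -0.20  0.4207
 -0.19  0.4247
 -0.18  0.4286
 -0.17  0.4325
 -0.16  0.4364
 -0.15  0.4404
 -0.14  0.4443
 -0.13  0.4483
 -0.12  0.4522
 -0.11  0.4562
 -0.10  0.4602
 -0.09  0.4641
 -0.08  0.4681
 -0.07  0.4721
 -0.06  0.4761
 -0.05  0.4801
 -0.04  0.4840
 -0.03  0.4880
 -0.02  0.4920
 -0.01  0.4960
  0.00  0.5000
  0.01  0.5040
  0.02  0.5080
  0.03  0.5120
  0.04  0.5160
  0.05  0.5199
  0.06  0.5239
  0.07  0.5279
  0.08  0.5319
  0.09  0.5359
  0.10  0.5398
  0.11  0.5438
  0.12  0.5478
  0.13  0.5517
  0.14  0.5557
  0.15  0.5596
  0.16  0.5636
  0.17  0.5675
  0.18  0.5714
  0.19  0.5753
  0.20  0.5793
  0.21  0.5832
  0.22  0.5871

$49.45

σ√T = 0.31 × 1.4142 = 0.4384
d₁ = [ln(300/315) + (0.013 + ½·0.31²)·2] / (σ√T) = (-0.0488 + 0.1221) / 0.4384 = 0.1672 ≈ 0.17
d₂ = 0.1672 − 0.4384 = -0.2712 ≈ -0.27
e^(−rT) = e^(−0.013·2) = 0.9743
N(d₁) = N(0.17) = 0.5675;  N(d₂) = N(-0.27) = 0.3936
C = 300·0.5675 − 315·0.9743·0.3936 = 170.2500 − 120.7976 = 49.4524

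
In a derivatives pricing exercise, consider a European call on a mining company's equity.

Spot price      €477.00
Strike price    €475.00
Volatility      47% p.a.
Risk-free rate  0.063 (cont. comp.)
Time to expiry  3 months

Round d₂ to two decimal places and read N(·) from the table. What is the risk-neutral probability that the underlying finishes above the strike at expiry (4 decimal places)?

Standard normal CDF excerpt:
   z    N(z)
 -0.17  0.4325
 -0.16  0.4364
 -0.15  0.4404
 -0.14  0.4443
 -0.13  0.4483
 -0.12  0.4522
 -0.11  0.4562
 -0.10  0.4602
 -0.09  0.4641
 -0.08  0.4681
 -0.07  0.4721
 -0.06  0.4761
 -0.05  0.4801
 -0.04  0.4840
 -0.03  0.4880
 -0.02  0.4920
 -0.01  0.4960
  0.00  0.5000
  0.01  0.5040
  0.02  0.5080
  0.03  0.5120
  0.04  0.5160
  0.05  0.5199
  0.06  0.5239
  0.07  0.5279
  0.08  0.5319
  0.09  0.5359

σ√T = 0.47·√0.25 = 0.2350
ln(S/K) + (r + σ²/2)T = ln(477/475) + (0.063 + 0.47²/2)·0.25 = 0.0042 + 0.0434 = 0.0476
d₁ = 0.0476 / 0.2350 = 0.2024 → 0.20
d₂ = d₁ − σ√T = 0.2024 − 0.2350 = -0.0326 → -0.03
Pr(exercise) under Q = N(d₂) = 0.4880

0.4880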